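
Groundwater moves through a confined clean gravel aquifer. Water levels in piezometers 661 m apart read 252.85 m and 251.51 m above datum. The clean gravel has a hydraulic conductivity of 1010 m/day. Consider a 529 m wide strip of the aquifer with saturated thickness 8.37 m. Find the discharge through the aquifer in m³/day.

9070

Cross-sectional area A = 529 × 8.37 = 4428 m².
Hydraulic gradient i = (252.85 − 251.51) / 661 = 1.34 / 661 = 0.002027.
Darcy's law: Q = K · A · i = 1010 × 4428 × 0.002027 = 9066 m³/day.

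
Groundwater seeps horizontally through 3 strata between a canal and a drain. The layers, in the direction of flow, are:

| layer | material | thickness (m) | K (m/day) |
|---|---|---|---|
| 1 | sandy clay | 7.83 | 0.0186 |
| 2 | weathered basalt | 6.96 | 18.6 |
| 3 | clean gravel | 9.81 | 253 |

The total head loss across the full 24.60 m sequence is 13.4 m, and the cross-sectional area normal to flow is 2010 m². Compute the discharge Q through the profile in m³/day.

Flow is perpendicular to layering, so the layers act in series and the equivalent K is the thickness-weighted harmonic mean.
Total thickness L = 7.83 + 6.96 + 9.81 = 24.60 m.
Σ(b_i/K_i) = 7.83/0.0186 + 6.96/18.6 + 9.81/253 = 421.4 d.
K_eq = L / Σ(b_i/K_i) = 24.60 / 421.4 = 0.05838 m/day.
Q = K_eq · A · (Δh/L) = 0.05838 × 2010 × (13.4/24.60) = 63.92 m³/day.

63.9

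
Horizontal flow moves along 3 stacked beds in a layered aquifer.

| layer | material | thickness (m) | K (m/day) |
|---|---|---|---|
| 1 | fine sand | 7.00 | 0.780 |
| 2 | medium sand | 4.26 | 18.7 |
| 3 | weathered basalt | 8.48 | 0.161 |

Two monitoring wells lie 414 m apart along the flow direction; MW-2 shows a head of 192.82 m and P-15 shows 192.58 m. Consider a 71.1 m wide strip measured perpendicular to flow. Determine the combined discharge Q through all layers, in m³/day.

Flow is parallel to layering, so each bed carries its own Darcy discharge and the transmissivities add.
Σ(K_i·b_i) = 0.780×7.00 + 18.7×4.26 + 0.161×8.48 = 86.49 m²/day.
Hydraulic gradient i = (192.82 − 192.58) / 414 = 0.24 / 414 = 0.0005797.
Q = Σ(K_i·b_i) · W · i = 86.49 × 71.1 × 0.0005797 = 3.565 m³/day.

3.56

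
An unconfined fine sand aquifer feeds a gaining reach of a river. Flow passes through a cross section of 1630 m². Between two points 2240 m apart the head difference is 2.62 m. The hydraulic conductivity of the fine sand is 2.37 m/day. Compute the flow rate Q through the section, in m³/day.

4.52

Hydraulic gradient i = Δh / L = 2.62 / 2240 = 0.001170.
Darcy's law: Q = K · A · i = 2.370 × 1630 × 0.001170 = 4.518 m³/day.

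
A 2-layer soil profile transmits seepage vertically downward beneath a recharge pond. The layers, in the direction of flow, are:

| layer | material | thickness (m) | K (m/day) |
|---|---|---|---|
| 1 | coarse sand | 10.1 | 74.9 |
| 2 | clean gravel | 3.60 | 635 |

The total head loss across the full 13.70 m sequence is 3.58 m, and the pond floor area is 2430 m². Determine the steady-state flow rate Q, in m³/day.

61900

Flow is perpendicular to layering, so the layers act in series and the equivalent K is the thickness-weighted harmonic mean.
Total thickness L = 10.1 + 3.60 = 13.70 m.
Σ(b_i/K_i) = 10.1/74.9 + 3.60/635 = 0.1405 d.
K_eq = L / Σ(b_i/K_i) = 13.70 / 0.1405 = 97.50 m/day.
Q = K_eq · A · (Δh/L) = 97.50 × 2430 × (3.58/13.70) = 61910 m³/day.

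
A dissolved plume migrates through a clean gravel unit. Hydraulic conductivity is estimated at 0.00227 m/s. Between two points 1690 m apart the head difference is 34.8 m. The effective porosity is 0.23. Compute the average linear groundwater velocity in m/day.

Convert K: 0.00227 m/s × 86400 = 196.1 m/day.
Hydraulic gradient i = Δh / L = 34.8 / 1690 = 0.02059.
Darcy flux q = K · i = 196.1 × 0.02059 = 4.039 m/day.
Seepage velocity v = q / n_e = 4.039 / 0.23 = 17.56 m/day.

17.6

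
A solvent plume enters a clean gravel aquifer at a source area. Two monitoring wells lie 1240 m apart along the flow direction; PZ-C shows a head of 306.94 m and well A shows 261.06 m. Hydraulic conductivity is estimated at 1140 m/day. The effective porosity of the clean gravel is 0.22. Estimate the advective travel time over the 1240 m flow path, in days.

6.47

Hydraulic gradient i = (306.94 − 261.06) / 1240 = 45.88 / 1240 = 0.03700.
Darcy flux q = K · i = 1140 × 0.03700 = 42.18 m/day.
Seepage velocity v = q / n_e = 42.18 / 0.22 = 191.7 m/day.
Travel time t = L / v = 1240 / 191.7 = 6.468 days.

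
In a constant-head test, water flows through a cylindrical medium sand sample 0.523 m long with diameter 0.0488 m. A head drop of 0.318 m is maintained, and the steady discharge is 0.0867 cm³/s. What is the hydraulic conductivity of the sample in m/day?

6.59

Cross-sectional area A = π·(d/2)² = π × (0.0488/2)² = 0.001870 m².
Convert discharge: 0.0867 cm³/s = 8.670e-08 m³/s.
Darcy's law rearranged: K = Q·L / (A·Δh) = 8.670e-08 × 0.523 / (0.001870 × 0.318) = 7.624e-05 m/s = 6.587 m/day.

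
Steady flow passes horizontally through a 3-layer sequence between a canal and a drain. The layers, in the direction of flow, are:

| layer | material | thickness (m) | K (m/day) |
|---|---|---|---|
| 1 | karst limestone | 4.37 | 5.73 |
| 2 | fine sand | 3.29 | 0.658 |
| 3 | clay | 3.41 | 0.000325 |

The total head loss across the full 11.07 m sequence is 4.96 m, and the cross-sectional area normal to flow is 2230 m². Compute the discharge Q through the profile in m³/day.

Flow is perpendicular to layering, so the layers act in series and the equivalent K is the thickness-weighted harmonic mean.
Total thickness L = 4.37 + 3.29 + 3.41 = 11.07 m.
Σ(b_i/K_i) = 4.37/5.73 + 3.29/0.658 + 3.41/0.000325 = 10498 d.
K_eq = L / Σ(b_i/K_i) = 11.07 / 10498 = 0.001054 m/day.
Q = K_eq · A · (Δh/L) = 0.001054 × 2230 × (4.96/11.07) = 1.054 m³/day.

1.05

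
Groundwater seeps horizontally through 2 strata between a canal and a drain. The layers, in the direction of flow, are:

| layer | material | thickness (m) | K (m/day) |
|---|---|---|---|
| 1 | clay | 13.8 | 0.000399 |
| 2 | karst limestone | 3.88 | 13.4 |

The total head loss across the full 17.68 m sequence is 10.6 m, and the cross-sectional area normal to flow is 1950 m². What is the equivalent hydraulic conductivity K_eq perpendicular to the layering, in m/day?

0.000511

Flow is perpendicular to layering, so the layers act in series and the equivalent K is the thickness-weighted harmonic mean.
Total thickness L = 13.8 + 3.88 = 17.68 m.
Σ(b_i/K_i) = 13.8/0.000399 + 3.88/13.4 = 34587 d.
K_eq = L / Σ(b_i/K_i) = 17.68 / 34587 = 0.0005112 m/day.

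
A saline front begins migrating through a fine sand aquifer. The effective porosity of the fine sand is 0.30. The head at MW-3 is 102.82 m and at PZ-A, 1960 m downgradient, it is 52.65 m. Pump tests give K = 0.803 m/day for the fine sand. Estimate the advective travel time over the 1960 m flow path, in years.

Hydraulic gradient i = (102.82 − 52.65) / 1960 = 50.17 / 1960 = 0.02560.
Darcy flux q = K · i = 0.8030 × 0.02560 = 0.02055 m/day.
Seepage velocity v = q / n_e = 0.02055 / 0.30 = 0.06851 m/day.
Travel time t = L / v = 1960 / 0.06851 = 28607 days = 78.32 years.

78.3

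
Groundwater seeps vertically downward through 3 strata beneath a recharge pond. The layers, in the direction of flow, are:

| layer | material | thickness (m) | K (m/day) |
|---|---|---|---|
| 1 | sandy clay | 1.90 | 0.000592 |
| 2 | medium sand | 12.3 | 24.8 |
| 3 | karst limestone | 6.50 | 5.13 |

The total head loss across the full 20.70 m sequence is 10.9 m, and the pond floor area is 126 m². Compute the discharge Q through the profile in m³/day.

0.428

Flow is perpendicular to layering, so the layers act in series and the equivalent K is the thickness-weighted harmonic mean.
Total thickness L = 1.90 + 12.3 + 6.50 = 20.70 m.
Σ(b_i/K_i) = 1.90/0.000592 + 12.3/24.8 + 6.50/5.13 = 3211 d.
K_eq = L / Σ(b_i/K_i) = 20.70 / 3211 = 0.006446 m/day.
Q = K_eq · A · (Δh/L) = 0.006446 × 126 × (10.9/20.70) = 0.4277 m³/day.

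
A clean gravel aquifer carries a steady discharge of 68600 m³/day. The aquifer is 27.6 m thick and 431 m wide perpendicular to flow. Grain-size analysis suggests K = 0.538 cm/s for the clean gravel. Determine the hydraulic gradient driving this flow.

0.0124

Convert K: 0.538 cm/s × 864 = 464.8 m/day.
Cross-sectional area A = 431 × 27.6 = 11896 m².
From Q = K·A·i, i = Q / (K·A) = 68600 / (464.8 × 11896) = 0.01241.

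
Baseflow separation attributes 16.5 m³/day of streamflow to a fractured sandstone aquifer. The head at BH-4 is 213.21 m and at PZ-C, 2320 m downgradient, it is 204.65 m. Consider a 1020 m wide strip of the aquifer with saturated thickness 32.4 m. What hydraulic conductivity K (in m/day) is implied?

Cross-sectional area A = 1020 × 32.4 = 33048 m².
Hydraulic gradient i = (213.21 − 204.65) / 2320 = 8.56 / 2320 = 0.003690.
From Q = K·A·i, K = Q / (A·i) = 16.5 / (33048 × 0.003690) = 0.1353 m/day.

0.135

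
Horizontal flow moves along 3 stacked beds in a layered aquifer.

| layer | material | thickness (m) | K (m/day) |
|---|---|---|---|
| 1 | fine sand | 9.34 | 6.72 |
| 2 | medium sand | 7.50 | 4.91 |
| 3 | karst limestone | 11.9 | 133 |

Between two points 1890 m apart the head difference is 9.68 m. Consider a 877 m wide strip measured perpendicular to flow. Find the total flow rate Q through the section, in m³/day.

7560

Flow is parallel to layering, so each bed carries its own Darcy discharge and the transmissivities add.
Σ(K_i·b_i) = 6.72×9.34 + 4.91×7.50 + 133×11.9 = 1682 m²/day.
Hydraulic gradient i = Δh / L = 9.68 / 1890 = 0.005122.
Q = Σ(K_i·b_i) · W · i = 1682 × 877 × 0.005122 = 7556 m³/day.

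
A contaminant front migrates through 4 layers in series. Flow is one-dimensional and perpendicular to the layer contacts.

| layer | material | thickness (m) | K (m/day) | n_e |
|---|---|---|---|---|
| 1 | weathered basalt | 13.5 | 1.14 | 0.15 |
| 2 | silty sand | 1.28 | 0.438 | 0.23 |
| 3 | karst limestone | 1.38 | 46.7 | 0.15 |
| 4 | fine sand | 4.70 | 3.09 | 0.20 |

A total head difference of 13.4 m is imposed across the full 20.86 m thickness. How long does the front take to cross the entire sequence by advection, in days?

4.22

With flow normal to the layers, continuity requires the same specific discharge q through every layer.
Σ(b_i/K_i) = 13.5/1.14 + 1.28/0.438 + 1.38/46.7 + 4.70/3.09 = 16.32 d.
q = Δh / Σ(b_i/K_i) = 13.4 / 16.32 = 0.8213 m/day.
In each layer the seepage velocity is v_i = q/n_i, so the layer transit time is t_i = b_i·n_i / q:
  layer 1 (weathered basalt): t_1 = 13.5 × 0.15 / 0.8213 = 2.466 d
  layer 2 (silty sand): t_2 = 1.28 × 0.23 / 0.8213 = 0.3584 d
  layer 3 (karst limestone): t_3 = 1.38 × 0.15 / 0.8213 = 0.2520 d
  layer 4 (fine sand): t_4 = 4.70 × 0.20 / 0.8213 = 1.144 d
Total t = Σ t_i = 4.220 days.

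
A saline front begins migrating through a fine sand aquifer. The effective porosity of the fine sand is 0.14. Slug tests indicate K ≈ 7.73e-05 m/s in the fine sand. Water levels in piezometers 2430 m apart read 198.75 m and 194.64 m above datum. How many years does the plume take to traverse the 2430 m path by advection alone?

Convert K: 7.73e-05 m/s × 86400 = 6.679 m/day.
Hydraulic gradient i = (198.75 − 194.64) / 2430 = 4.11 / 2430 = 0.001691.
Darcy flux q = K · i = 6.679 × 0.001691 = 0.01130 m/day.
Seepage velocity v = q / n_e = 0.01130 / 0.14 = 0.08069 m/day.
Travel time t = L / v = 2430 / 0.08069 = 30117 days = 82.45 years.

82.5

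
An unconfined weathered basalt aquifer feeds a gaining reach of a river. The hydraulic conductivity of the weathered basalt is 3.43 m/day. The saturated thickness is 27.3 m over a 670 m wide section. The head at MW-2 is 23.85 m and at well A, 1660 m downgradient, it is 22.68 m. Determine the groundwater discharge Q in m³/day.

44.2

Cross-sectional area A = 670 × 27.3 = 18291 m².
Hydraulic gradient i = (23.85 − 22.68) / 1660 = 1.17 / 1660 = 0.0007048.
Darcy's law: Q = K · A · i = 3.430 × 18291 × 0.0007048 = 44.22 m³/day.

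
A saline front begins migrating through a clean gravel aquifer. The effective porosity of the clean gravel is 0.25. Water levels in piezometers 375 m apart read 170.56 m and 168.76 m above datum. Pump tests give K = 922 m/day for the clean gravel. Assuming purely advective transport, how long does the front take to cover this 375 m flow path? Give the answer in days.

21.2

Hydraulic gradient i = (170.56 − 168.76) / 375 = 1.8 / 375 = 0.004800.
Darcy flux q = K · i = 922.0 × 0.004800 = 4.426 m/day.
Seepage velocity v = q / n_e = 4.426 / 0.25 = 17.70 m/day.
Travel time t = L / v = 375 / 17.70 = 21.18 days.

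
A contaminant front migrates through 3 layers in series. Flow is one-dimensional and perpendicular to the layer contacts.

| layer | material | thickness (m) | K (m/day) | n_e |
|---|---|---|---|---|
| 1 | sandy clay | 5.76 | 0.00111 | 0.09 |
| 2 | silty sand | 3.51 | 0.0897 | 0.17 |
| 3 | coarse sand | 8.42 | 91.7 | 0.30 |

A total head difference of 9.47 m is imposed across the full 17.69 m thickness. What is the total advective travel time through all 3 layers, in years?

5.50

With flow normal to the layers, continuity requires the same specific discharge q through every layer.
Σ(b_i/K_i) = 5.76/0.00111 + 3.51/0.0897 + 8.42/91.7 = 5228 d.
q = Δh / Σ(b_i/K_i) = 9.47 / 5228 = 0.001811 m/day.
In each layer the seepage velocity is v_i = q/n_i, so the layer transit time is t_i = b_i·n_i / q:
  layer 1 (sandy clay): t_1 = 5.76 × 0.09 / 0.001811 = 286.2 d
  layer 2 (silty sand): t_2 = 3.51 × 0.17 / 0.001811 = 329.4 d
  layer 3 (coarse sand): t_3 = 8.42 × 0.30 / 0.001811 = 1395 d
Total t = Σ t_i = 2010 days = 5.504 years.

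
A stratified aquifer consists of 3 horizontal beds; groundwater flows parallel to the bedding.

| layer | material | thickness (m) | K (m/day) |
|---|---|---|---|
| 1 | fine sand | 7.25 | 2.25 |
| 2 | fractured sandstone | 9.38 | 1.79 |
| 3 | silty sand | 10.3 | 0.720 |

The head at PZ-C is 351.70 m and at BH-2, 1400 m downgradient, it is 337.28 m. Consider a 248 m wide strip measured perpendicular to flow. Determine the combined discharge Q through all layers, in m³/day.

104

Flow is parallel to layering, so each bed carries its own Darcy discharge and the transmissivities add.
Σ(K_i·b_i) = 2.25×7.25 + 1.79×9.38 + 0.720×10.3 = 40.52 m²/day.
Hydraulic gradient i = (351.70 − 337.28) / 1400 = 14.42 / 1400 = 0.01030.
Q = Σ(K_i·b_i) · W · i = 40.52 × 248 × 0.01030 = 103.5 m³/day.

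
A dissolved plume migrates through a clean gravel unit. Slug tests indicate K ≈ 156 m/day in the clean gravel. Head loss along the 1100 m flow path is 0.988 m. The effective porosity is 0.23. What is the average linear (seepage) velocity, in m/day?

Hydraulic gradient i = Δh / L = 0.988 / 1100 = 0.0008982.
Darcy flux q = K · i = 156.0 × 0.0008982 = 0.1401 m/day.
Seepage velocity v = q / n_e = 0.1401 / 0.23 = 0.6092 m/day.

0.609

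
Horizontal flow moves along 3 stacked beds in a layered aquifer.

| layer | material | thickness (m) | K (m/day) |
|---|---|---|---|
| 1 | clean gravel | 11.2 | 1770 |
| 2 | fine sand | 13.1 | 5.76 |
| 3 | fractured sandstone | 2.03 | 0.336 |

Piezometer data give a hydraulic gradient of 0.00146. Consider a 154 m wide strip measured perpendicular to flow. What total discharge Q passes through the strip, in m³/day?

Flow is parallel to layering, so each bed carries its own Darcy discharge and the transmissivities add.
Σ(K_i·b_i) = 1770×11.2 + 5.76×13.1 + 0.336×2.03 = 19900 m²/day.
Hydraulic gradient i = 0.00146.
Q = Σ(K_i·b_i) · W · i = 19900 × 154 × 0.001460 = 4474 m³/day.

4470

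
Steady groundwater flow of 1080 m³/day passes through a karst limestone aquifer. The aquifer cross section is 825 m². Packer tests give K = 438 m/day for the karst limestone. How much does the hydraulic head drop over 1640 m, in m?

From Q = K·A·i, i = Q / (K·A) = 1080 / (438.0 × 825.0) = 0.002989.
Head loss Δh = i · L = 0.002989 × 1640 = 4.902 m.

4.90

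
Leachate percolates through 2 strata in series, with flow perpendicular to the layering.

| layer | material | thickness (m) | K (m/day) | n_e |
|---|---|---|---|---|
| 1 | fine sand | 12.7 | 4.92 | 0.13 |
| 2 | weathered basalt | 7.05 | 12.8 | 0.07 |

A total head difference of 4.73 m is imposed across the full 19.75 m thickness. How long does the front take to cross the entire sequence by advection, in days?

1.42

With flow normal to the layers, continuity requires the same specific discharge q through every layer.
Σ(b_i/K_i) = 12.7/4.92 + 7.05/12.8 = 3.132 d.
q = Δh / Σ(b_i/K_i) = 4.73 / 3.132 = 1.510 m/day.
In each layer the seepage velocity is v_i = q/n_i, so the layer transit time is t_i = b_i·n_i / q:
  layer 1 (fine sand): t_1 = 12.7 × 0.13 / 1.510 = 1.093 d
  layer 2 (weathered basalt): t_2 = 7.05 × 0.07 / 1.510 = 0.3268 d
Total t = Σ t_i = 1.420 days.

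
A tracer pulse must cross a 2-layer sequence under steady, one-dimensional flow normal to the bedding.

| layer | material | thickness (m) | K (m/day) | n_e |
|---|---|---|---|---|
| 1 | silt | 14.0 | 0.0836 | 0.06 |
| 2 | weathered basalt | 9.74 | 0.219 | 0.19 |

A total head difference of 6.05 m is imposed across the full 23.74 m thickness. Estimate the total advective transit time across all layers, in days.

With flow normal to the layers, continuity requires the same specific discharge q through every layer.
Σ(b_i/K_i) = 14.0/0.0836 + 9.74/0.219 = 211.9 d.
q = Δh / Σ(b_i/K_i) = 6.05 / 211.9 = 0.02855 m/day.
In each layer the seepage velocity is v_i = q/n_i, so the layer transit time is t_i = b_i·n_i / q:
  layer 1 (silt): t_1 = 14.0 × 0.06 / 0.02855 = 29.43 d
  layer 2 (weathered basalt): t_2 = 9.74 × 0.19 / 0.02855 = 64.83 d
Total t = Σ t_i = 94.26 days.

94.3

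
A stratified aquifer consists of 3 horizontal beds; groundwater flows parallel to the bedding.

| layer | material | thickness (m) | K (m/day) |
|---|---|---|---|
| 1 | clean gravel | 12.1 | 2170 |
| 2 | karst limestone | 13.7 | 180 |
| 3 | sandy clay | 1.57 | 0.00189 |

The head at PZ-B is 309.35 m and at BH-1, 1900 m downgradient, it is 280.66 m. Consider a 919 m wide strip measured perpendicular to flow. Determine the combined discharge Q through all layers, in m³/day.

399000

Flow is parallel to layering, so each bed carries its own Darcy discharge and the transmissivities add.
Σ(K_i·b_i) = 2170×12.1 + 180×13.7 + 0.00189×1.57 = 28723 m²/day.
Hydraulic gradient i = (309.35 − 280.66) / 1900 = 28.69 / 1900 = 0.01510.
Q = Σ(K_i·b_i) · W · i = 28723 × 919 × 0.01510 = 3.986e+05 m³/day.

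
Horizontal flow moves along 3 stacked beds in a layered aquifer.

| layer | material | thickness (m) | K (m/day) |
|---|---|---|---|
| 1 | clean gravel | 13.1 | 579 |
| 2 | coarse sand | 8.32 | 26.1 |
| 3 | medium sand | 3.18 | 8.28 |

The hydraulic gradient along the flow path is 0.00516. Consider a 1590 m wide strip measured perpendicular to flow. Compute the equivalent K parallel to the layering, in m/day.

Flow is parallel to layering, so each bed carries its own Darcy discharge and the transmissivities add.
Σ(K_i·b_i) = 579×13.1 + 26.1×8.32 + 8.28×3.18 = 7828 m²/day.
Total thickness b = 24.60 m, so K_eq = Σ(K_i·b_i)/b = 318.2 m/day.

318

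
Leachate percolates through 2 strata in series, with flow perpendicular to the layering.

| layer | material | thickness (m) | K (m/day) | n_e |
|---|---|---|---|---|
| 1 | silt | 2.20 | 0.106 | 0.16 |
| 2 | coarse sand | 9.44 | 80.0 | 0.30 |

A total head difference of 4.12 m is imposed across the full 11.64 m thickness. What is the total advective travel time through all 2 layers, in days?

With flow normal to the layers, continuity requires the same specific discharge q through every layer.
Σ(b_i/K_i) = 2.20/0.106 + 9.44/80.0 = 20.87 d.
q = Δh / Σ(b_i/K_i) = 4.12 / 20.87 = 0.1974 m/day.
In each layer the seepage velocity is v_i = q/n_i, so the layer transit time is t_i = b_i·n_i / q:
  layer 1 (silt): t_1 = 2.20 × 0.16 / 0.1974 = 1.783 d
  layer 2 (coarse sand): t_2 = 9.44 × 0.30 / 0.1974 = 14.35 d
Total t = Σ t_i = 16.13 days.

16.1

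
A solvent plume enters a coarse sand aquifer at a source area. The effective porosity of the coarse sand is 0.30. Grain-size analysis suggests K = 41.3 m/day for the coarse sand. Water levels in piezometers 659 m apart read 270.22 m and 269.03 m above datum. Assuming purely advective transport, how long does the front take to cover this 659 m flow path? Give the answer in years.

Hydraulic gradient i = (270.22 − 269.03) / 659 = 1.19 / 659 = 0.001806.
Darcy flux q = K · i = 41.30 × 0.001806 = 0.07458 m/day.
Seepage velocity v = q / n_e = 0.07458 / 0.30 = 0.2486 m/day.
Travel time t = L / v = 659 / 0.2486 = 2651 days = 7.258 years.

7.26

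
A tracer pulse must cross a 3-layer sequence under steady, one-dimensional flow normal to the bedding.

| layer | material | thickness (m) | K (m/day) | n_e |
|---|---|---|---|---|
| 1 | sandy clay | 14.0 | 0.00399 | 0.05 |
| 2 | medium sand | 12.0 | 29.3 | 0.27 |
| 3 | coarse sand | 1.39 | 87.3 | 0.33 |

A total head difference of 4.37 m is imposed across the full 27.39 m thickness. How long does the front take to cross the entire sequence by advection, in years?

9.67

With flow normal to the layers, continuity requires the same specific discharge q through every layer.
Σ(b_i/K_i) = 14.0/0.00399 + 12.0/29.3 + 1.39/87.3 = 3509 d.
q = Δh / Σ(b_i/K_i) = 4.37 / 3509 = 0.001245 m/day.
In each layer the seepage velocity is v_i = q/n_i, so the layer transit time is t_i = b_i·n_i / q:
  layer 1 (sandy clay): t_1 = 14.0 × 0.05 / 0.001245 = 562.1 d
  layer 2 (medium sand): t_2 = 12.0 × 0.27 / 0.001245 = 2602 d
  layer 3 (coarse sand): t_3 = 1.39 × 0.33 / 0.001245 = 368.3 d
Total t = Σ t_i = 3532 days = 9.671 years.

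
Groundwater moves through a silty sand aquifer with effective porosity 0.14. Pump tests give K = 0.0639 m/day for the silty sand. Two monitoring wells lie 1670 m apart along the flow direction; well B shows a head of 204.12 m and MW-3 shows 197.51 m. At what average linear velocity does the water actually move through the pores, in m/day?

Hydraulic gradient i = (204.12 − 197.51) / 1670 = 6.61 / 1670 = 0.003958.
Darcy flux q = K · i = 0.06390 × 0.003958 = 0.0002529 m/day.
Seepage velocity v = q / n_e = 0.0002529 / 0.14 = 0.001807 m/day.

0.00181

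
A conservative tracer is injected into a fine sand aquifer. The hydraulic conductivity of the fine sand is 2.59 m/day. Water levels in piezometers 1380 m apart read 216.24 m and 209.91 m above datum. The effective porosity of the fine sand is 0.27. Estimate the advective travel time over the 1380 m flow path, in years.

Hydraulic gradient i = (216.24 − 209.91) / 1380 = 6.33 / 1380 = 0.004587.
Darcy flux q = K · i = 2.590 × 0.004587 = 0.01188 m/day.
Seepage velocity v = q / n_e = 0.01188 / 0.27 = 0.04400 m/day.
Travel time t = L / v = 1380 / 0.04400 = 31363 days = 85.87 years.

85.9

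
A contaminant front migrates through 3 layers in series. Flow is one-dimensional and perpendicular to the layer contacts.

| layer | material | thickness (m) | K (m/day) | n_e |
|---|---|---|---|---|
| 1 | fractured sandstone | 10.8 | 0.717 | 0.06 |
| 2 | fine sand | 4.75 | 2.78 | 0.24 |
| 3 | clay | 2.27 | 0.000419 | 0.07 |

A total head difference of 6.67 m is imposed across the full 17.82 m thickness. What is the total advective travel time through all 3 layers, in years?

With flow normal to the layers, continuity requires the same specific discharge q through every layer.
Σ(b_i/K_i) = 10.8/0.717 + 4.75/2.78 + 2.27/0.000419 = 5434 d.
q = Δh / Σ(b_i/K_i) = 6.67 / 5434 = 0.001227 m/day.
In each layer the seepage velocity is v_i = q/n_i, so the layer transit time is t_i = b_i·n_i / q:
  layer 1 (fractured sandstone): t_1 = 10.8 × 0.06 / 0.001227 = 528.0 d
  layer 2 (fine sand): t_2 = 4.75 × 0.24 / 0.001227 = 928.8 d
  layer 3 (clay): t_3 = 2.27 × 0.07 / 0.001227 = 129.5 d
Total t = Σ t_i = 1586 days = 4.343 years.

4.34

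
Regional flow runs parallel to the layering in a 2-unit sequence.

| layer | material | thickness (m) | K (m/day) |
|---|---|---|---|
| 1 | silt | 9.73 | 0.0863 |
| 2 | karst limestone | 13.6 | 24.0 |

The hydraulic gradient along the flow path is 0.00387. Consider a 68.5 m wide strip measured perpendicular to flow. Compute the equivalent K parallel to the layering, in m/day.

14.0

Flow is parallel to layering, so each bed carries its own Darcy discharge and the transmissivities add.
Σ(K_i·b_i) = 0.0863×9.73 + 24.0×13.6 = 327.2 m²/day.
Total thickness b = 23.33 m, so K_eq = Σ(K_i·b_i)/b = 14.03 m/day.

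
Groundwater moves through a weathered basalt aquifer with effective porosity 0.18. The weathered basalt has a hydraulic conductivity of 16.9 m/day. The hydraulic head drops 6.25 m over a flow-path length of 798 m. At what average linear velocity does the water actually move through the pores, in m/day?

0.735

Hydraulic gradient i = Δh / L = 6.25 / 798 = 0.007832.
Darcy flux q = K · i = 16.90 × 0.007832 = 0.1324 m/day.
Seepage velocity v = q / n_e = 0.1324 / 0.18 = 0.7353 m/day.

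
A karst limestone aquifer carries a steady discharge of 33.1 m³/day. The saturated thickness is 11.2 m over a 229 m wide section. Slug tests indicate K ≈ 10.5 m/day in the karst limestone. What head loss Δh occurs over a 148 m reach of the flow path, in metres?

0.182

Cross-sectional area A = 229 × 11.2 = 2565 m².
From Q = K·A·i, i = Q / (K·A) = 33.1 / (10.50 × 2565) = 0.001229.
Head loss Δh = i · L = 0.001229 × 148 = 0.1819 m.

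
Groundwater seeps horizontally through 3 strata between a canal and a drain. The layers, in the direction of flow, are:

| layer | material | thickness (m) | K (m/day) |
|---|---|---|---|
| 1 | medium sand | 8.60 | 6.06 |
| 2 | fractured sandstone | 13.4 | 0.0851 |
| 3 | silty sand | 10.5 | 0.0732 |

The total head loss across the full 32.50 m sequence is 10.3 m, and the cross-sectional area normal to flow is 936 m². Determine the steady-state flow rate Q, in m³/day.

31.9

Flow is perpendicular to layering, so the layers act in series and the equivalent K is the thickness-weighted harmonic mean.
Total thickness L = 8.60 + 13.4 + 10.5 = 32.50 m.
Σ(b_i/K_i) = 8.60/6.06 + 13.4/0.0851 + 10.5/0.0732 = 302.3 d.
K_eq = L / Σ(b_i/K_i) = 32.50 / 302.3 = 0.1075 m/day.
Q = K_eq · A · (Δh/L) = 0.1075 × 936 × (10.3/32.50) = 31.89 m³/day.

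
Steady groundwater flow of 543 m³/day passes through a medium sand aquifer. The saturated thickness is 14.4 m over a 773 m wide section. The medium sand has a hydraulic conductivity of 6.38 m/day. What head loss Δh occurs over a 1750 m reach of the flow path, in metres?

Cross-sectional area A = 773 × 14.4 = 11131 m².
From Q = K·A·i, i = Q / (K·A) = 543 / (6.380 × 11131) = 0.007646.
Head loss Δh = i · L = 0.007646 × 1750 = 13.38 m.

13.4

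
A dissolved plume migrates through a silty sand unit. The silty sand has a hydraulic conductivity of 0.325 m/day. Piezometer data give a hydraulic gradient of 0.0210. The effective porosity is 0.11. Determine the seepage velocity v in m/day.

Hydraulic gradient i = 0.0210.
Darcy flux q = K · i = 0.3250 × 0.02100 = 0.006825 m/day.
Seepage velocity v = q / n_e = 0.006825 / 0.11 = 0.06205 m/day.

0.0620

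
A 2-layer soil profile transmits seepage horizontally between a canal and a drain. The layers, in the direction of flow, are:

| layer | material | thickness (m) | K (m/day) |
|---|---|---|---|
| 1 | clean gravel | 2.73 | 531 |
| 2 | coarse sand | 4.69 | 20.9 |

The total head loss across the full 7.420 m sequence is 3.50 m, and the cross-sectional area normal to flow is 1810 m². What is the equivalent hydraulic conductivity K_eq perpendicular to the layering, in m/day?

32.3

Flow is perpendicular to layering, so the layers act in series and the equivalent K is the thickness-weighted harmonic mean.
Total thickness L = 2.73 + 4.69 = 7.420 m.
Σ(b_i/K_i) = 2.73/531 + 4.69/20.9 = 0.2295 d.
K_eq = L / Σ(b_i/K_i) = 7.420 / 0.2295 = 32.33 m/day.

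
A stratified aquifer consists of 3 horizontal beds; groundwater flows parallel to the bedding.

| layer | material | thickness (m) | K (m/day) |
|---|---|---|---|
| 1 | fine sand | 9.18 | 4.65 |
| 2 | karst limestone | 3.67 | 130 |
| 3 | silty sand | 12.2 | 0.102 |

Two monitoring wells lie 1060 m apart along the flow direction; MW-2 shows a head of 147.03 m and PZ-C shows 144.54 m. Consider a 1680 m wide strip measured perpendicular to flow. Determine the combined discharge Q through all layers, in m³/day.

Flow is parallel to layering, so each bed carries its own Darcy discharge and the transmissivities add.
Σ(K_i·b_i) = 4.65×9.18 + 130×3.67 + 0.102×12.2 = 521.0 m²/day.
Hydraulic gradient i = (147.03 − 144.54) / 1060 = 2.49 / 1060 = 0.002349.
Q = Σ(K_i·b_i) · W · i = 521.0 × 1680 × 0.002349 = 2056 m³/day.

2060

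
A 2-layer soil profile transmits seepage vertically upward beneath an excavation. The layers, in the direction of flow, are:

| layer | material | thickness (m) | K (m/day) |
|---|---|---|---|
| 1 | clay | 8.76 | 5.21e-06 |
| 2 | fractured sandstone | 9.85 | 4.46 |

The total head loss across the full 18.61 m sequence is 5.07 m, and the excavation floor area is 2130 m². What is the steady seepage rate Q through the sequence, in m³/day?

Flow is perpendicular to layering, so the layers act in series and the equivalent K is the thickness-weighted harmonic mean.
Total thickness L = 8.76 + 9.85 = 18.61 m.
Σ(b_i/K_i) = 8.76/5.21e-06 + 9.85/4.46 = 1.681e+06 d.
K_eq = L / Σ(b_i/K_i) = 18.61 / 1.681e+06 = 1.107e-05 m/day.
Q = K_eq · A · (Δh/L) = 1.107e-05 × 2130 × (5.07/18.61) = 0.006423 m³/day.

0.00642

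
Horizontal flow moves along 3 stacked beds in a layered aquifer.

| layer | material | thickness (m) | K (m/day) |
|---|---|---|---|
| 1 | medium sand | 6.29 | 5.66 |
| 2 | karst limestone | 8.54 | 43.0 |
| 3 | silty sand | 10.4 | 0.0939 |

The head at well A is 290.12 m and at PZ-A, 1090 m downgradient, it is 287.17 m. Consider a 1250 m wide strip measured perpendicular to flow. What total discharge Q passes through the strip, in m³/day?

Flow is parallel to layering, so each bed carries its own Darcy discharge and the transmissivities add.
Σ(K_i·b_i) = 5.66×6.29 + 43.0×8.54 + 0.0939×10.4 = 403.8 m²/day.
Hydraulic gradient i = (290.12 − 287.17) / 1090 = 2.95 / 1090 = 0.002706.
Q = Σ(K_i·b_i) · W · i = 403.8 × 1250 × 0.002706 = 1366 m³/day.

1370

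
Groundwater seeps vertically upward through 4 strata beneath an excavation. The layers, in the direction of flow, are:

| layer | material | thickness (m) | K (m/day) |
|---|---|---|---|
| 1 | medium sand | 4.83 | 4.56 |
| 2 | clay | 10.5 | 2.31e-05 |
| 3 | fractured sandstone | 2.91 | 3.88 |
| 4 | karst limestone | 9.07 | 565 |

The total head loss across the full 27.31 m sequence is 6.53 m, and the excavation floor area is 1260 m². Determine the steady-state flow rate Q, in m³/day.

Flow is perpendicular to layering, so the layers act in series and the equivalent K is the thickness-weighted harmonic mean.
Total thickness L = 4.83 + 10.5 + 2.91 + 9.07 = 27.31 m.
Σ(b_i/K_i) = 4.83/4.56 + 10.5/2.31e-05 + 2.91/3.88 + 9.07/565 = 4.545e+05 d.
K_eq = L / Σ(b_i/K_i) = 27.31 / 4.545e+05 = 6.008e-05 m/day.
Q = K_eq · A · (Δh/L) = 6.008e-05 × 1260 × (6.53/27.31) = 0.01810 m³/day.

0.0181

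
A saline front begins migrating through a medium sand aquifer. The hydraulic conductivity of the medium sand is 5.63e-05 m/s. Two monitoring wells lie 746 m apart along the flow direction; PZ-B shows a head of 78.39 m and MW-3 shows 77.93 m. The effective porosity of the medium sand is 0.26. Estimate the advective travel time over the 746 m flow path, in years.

177

Convert K: 5.63e-05 m/s × 86400 = 4.864 m/day.
Hydraulic gradient i = (78.39 − 77.93) / 746 = 0.46 / 746 = 0.0006166.
Darcy flux q = K · i = 4.864 × 0.0006166 = 0.002999 m/day.
Seepage velocity v = q / n_e = 0.002999 / 0.26 = 0.01154 m/day.
Travel time t = L / v = 746 / 0.01154 = 64665 days = 177.0 years.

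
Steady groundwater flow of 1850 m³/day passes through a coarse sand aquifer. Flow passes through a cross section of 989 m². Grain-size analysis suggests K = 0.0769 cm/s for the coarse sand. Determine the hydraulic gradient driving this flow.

0.0282

Convert K: 0.0769 cm/s × 864 = 66.44 m/day.
From Q = K·A·i, i = Q / (K·A) = 1850 / (66.44 × 989.0) = 0.02815.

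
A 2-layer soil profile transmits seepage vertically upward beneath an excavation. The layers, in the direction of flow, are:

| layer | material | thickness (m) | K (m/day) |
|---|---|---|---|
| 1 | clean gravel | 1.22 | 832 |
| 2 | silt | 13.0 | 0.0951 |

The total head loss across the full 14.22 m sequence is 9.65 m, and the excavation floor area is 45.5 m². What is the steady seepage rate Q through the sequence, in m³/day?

Flow is perpendicular to layering, so the layers act in series and the equivalent K is the thickness-weighted harmonic mean.
Total thickness L = 1.22 + 13.0 = 14.22 m.
Σ(b_i/K_i) = 1.22/832 + 13.0/0.0951 = 136.7 d.
K_eq = L / Σ(b_i/K_i) = 14.22 / 136.7 = 0.1040 m/day.
Q = K_eq · A · (Δh/L) = 0.1040 × 45.5 × (9.65/14.22) = 3.212 m³/day.

3.21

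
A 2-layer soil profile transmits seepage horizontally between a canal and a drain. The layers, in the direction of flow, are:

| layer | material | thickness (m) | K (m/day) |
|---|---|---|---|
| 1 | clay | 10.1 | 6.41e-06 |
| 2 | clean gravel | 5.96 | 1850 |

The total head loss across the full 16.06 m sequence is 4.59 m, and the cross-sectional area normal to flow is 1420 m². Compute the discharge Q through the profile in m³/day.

Flow is perpendicular to layering, so the layers act in series and the equivalent K is the thickness-weighted harmonic mean.
Total thickness L = 10.1 + 5.96 = 16.06 m.
Σ(b_i/K_i) = 10.1/6.41e-06 + 5.96/1850 = 1.576e+06 d.
K_eq = L / Σ(b_i/K_i) = 16.06 / 1.576e+06 = 1.019e-05 m/day.
Q = K_eq · A · (Δh/L) = 1.019e-05 × 1420 × (4.59/16.06) = 0.004137 m³/day.

0.00414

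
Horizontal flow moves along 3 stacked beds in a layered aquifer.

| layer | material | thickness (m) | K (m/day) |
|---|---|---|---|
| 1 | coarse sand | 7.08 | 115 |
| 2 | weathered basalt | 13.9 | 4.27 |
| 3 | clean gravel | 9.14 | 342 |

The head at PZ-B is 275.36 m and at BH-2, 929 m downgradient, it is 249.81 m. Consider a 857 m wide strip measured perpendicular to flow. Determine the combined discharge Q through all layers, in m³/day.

94300

Flow is parallel to layering, so each bed carries its own Darcy discharge and the transmissivities add.
Σ(K_i·b_i) = 115×7.08 + 4.27×13.9 + 342×9.14 = 3999 m²/day.
Hydraulic gradient i = (275.36 − 249.81) / 929 = 25.55 / 929 = 0.02750.
Q = Σ(K_i·b_i) · W · i = 3999 × 857 × 0.02750 = 94266 m³/day.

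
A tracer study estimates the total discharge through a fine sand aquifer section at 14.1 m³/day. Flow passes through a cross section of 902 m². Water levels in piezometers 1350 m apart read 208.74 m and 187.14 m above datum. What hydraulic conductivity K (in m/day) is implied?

0.977

Hydraulic gradient i = (208.74 − 187.14) / 1350 = 21.6 / 1350 = 0.01600.
From Q = K·A·i, K = Q / (A·i) = 14.1 / (902.0 × 0.01600) = 0.9770 m/day.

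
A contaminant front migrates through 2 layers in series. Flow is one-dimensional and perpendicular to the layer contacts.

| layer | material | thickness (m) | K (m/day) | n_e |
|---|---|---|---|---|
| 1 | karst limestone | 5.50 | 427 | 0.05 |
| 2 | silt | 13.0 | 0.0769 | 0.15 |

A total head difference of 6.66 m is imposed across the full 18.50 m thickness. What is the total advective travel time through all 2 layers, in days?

56.5

With flow normal to the layers, continuity requires the same specific discharge q through every layer.
Σ(b_i/K_i) = 5.50/427 + 13.0/0.0769 = 169.1 d.
q = Δh / Σ(b_i/K_i) = 6.66 / 169.1 = 0.03939 m/day.
In each layer the seepage velocity is v_i = q/n_i, so the layer transit time is t_i = b_i·n_i / q:
  layer 1 (karst limestone): t_1 = 5.50 × 0.05 / 0.03939 = 6.981 d
  layer 2 (silt): t_2 = 13.0 × 0.15 / 0.03939 = 49.50 d
Total t = Σ t_i = 56.48 days.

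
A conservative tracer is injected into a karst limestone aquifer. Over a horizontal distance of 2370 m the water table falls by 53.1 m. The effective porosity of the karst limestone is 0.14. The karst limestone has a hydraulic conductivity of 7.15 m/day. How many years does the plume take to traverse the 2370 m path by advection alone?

5.67

Hydraulic gradient i = Δh / L = 53.1 / 2370 = 0.02241.
Darcy flux q = K · i = 7.150 × 0.02241 = 0.1602 m/day.
Seepage velocity v = q / n_e = 0.1602 / 0.14 = 1.144 m/day.
Travel time t = L / v = 2370 / 1.144 = 2071 days = 5.671 years.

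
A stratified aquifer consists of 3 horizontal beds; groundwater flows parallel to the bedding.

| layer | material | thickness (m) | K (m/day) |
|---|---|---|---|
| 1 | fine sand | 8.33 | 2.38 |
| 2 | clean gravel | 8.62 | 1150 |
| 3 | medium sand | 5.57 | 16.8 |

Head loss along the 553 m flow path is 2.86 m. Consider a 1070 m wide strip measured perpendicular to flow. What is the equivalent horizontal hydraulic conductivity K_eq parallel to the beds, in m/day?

Flow is parallel to layering, so each bed carries its own Darcy discharge and the transmissivities add.
Σ(K_i·b_i) = 2.38×8.33 + 1150×8.62 + 16.8×5.57 = 10026 m²/day.
Total thickness b = 22.52 m, so K_eq = Σ(K_i·b_i)/b = 445.2 m/day.

445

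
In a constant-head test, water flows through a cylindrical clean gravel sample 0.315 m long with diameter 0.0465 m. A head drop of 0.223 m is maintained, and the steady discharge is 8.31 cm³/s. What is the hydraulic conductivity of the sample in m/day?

Cross-sectional area A = π·(d/2)² = π × (0.0465/2)² = 0.001698 m².
Convert discharge: 8.31 cm³/s = 8.310e-06 m³/s.
Darcy's law rearranged: K = Q·L / (A·Δh) = 8.310e-06 × 0.315 / (0.001698 × 0.223) = 0.006912 m/s = 597.2 m/day.

597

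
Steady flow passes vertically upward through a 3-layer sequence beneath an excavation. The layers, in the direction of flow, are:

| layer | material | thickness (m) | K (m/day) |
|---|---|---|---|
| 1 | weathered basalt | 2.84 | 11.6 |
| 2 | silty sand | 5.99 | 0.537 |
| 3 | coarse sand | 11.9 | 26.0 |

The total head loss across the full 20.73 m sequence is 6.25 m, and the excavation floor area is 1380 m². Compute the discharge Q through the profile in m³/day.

727

Flow is perpendicular to layering, so the layers act in series and the equivalent K is the thickness-weighted harmonic mean.
Total thickness L = 2.84 + 5.99 + 11.9 = 20.73 m.
Σ(b_i/K_i) = 2.84/11.6 + 5.99/0.537 + 11.9/26.0 = 11.86 d.
K_eq = L / Σ(b_i/K_i) = 20.73 / 11.86 = 1.748 m/day.
Q = K_eq · A · (Δh/L) = 1.748 × 1380 × (6.25/20.73) = 727.4 m³/day.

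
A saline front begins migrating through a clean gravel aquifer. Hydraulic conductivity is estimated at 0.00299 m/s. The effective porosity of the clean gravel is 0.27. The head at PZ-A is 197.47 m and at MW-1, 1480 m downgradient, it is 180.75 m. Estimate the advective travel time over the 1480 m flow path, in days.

137

Convert K: 0.00299 m/s × 86400 = 258.3 m/day.
Hydraulic gradient i = (197.47 − 180.75) / 1480 = 16.72 / 1480 = 0.01130.
Darcy flux q = K · i = 258.3 × 0.01130 = 2.918 m/day.
Seepage velocity v = q / n_e = 2.918 / 0.27 = 10.81 m/day.
Travel time t = L / v = 1480 / 10.81 = 136.9 days.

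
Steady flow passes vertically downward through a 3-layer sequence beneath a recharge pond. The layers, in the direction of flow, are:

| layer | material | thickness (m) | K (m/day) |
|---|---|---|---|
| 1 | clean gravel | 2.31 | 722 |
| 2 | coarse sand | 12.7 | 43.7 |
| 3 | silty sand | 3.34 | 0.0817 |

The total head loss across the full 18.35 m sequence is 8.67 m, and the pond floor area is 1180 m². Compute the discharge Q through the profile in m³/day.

248

Flow is perpendicular to layering, so the layers act in series and the equivalent K is the thickness-weighted harmonic mean.
Total thickness L = 2.31 + 12.7 + 3.34 = 18.35 m.
Σ(b_i/K_i) = 2.31/722 + 12.7/43.7 + 3.34/0.0817 = 41.18 d.
K_eq = L / Σ(b_i/K_i) = 18.35 / 41.18 = 0.4457 m/day.
Q = K_eq · A · (Δh/L) = 0.4457 × 1180 × (8.67/18.35) = 248.5 m³/day.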